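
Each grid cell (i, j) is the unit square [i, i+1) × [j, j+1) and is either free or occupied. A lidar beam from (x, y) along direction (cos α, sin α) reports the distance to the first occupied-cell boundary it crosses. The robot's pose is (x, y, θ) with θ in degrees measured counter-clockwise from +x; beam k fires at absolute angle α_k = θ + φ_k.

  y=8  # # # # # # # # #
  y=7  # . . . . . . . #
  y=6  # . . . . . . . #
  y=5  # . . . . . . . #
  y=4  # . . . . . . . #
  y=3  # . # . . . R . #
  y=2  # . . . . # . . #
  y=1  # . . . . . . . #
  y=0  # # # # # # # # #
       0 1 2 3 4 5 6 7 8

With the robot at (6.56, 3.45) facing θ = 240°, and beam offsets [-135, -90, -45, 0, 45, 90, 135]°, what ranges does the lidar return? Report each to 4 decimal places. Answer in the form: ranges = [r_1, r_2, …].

ranges = [4.7105, 6.4201, 5.7561, 1.1200, 2.5364, 1.6628, 1.4908]

beam 1: φ=-135°, α=105°
  d=(-0.2588,0.9659)  start (6,3)  tX=2.1637 tY=0.5694  stride 1/|dx|=3.8637 1/|dy|=1.0353
    cross y-line → (6,4), t=0.5694
    cross y-line → (6,5), t=1.6047
    cross x-line → (5,5), t=2.1637
    cross y-line → (5,6), t=2.6400
    cross y-line → (5,7), t=3.6752
    cross y-line → (5,8), t=4.7105 (wall)
  → r_1 = 4.7105
beam 2: φ=-90°, α=150°
  d=(-0.8660,0.5000)  start (6,3)  tX=0.6466 tY=1.1000  stride 1/|dx|=1.1547 1/|dy|=2.0000
    cross x-line → (5,3), t=0.6466
    cross y-line → (5,4), t=1.1000
    cross x-line → (4,4), t=1.8013
    cross x-line → (3,4), t=2.9560
    cross y-line → (3,5), t=3.1000
    cross x-line → (2,5), t=4.1107
    cross y-line → (2,6), t=5.1000
    cross x-line → (1,6), t=5.2654
    cross x-line → (0,6), t=6.4201 (wall)
  → r_2 = 6.4201
beam 3: φ=-45°, α=195°
  d=(-0.9659,-0.2588)  start (6,3)  tX=0.5798 tY=1.7387  stride 1/|dx|=1.0353 1/|dy|=3.8637
    cross x-line → (5,3), t=0.5798
    cross x-line → (4,3), t=1.6150
    cross y-line → (4,2), t=1.7387
    cross x-line → (3,2), t=2.6503
    cross x-line → (2,2), t=3.6856
    cross x-line → (1,2), t=4.7209
    cross y-line → (1,1), t=5.6024
    cross x-line → (0,1), t=5.7561 (wall)
  → r_3 = 5.7561
beam 4: φ=0°, α=240°
  d=(-0.5000,-0.8660)  start (6,3)  tX=1.1200 tY=0.5196  stride 1/|dx|=2.0000 1/|dy|=1.1547
    cross y-line → (6,2), t=0.5196
    cross x-line → (5,2), t=1.1200 (wall)
  → r_4 = 1.1200
beam 5: φ=45°, α=285°
  d=(0.2588,-0.9659)  start (6,3)  tX=1.7000 tY=0.4659  stride 1/|dx|=3.8637 1/|dy|=1.0353
    cross y-line → (6,2), t=0.4659
    cross y-line → (6,1), t=1.5012
    cross x-line → (7,1), t=1.7000
    cross y-line → (7,0), t=2.5364 (wall)
  → r_5 = 2.5364
beam 6: φ=90°, α=330°
  d=(0.8660,-0.5000)  start (6,3)  tX=0.5081 tY=0.9000  stride 1/|dx|=1.1547 1/|dy|=2.0000
    cross x-line → (7,3), t=0.5081
    cross y-line → (7,2), t=0.9000
    cross x-line → (8,2), t=1.6628 (wall)
  → r_6 = 1.6628
beam 7: φ=135°, α=15°
  d=(0.9659,0.2588)  start (6,3)  tX=0.4555 tY=2.1250  stride 1/|dx|=1.0353 1/|dy|=3.8637
    cross x-line → (7,3), t=0.4555
    cross x-line → (8,3), t=1.4908 (wall)
  → r_7 = 1.4908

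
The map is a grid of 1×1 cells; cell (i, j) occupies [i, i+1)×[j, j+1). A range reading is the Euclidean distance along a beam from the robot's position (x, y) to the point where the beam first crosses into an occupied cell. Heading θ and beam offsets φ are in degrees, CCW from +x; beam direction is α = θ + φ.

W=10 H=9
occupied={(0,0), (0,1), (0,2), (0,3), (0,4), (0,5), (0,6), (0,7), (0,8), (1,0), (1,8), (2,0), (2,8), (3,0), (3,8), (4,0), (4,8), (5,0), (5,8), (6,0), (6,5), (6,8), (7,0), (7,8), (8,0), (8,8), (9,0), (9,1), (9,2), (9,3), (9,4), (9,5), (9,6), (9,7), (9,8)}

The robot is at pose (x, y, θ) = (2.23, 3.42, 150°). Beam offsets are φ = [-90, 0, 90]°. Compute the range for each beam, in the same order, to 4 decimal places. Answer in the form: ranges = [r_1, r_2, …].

beam 1: φ=-90°, α=60°
  d=(0.5000,0.8660)  start (2,3)  tX=1.5400 tY=0.6697  stride 1/|dx|=2.0000 1/|dy|=1.1547
    cross y-line → (2,4), t=0.6697
    cross x-line → (3,4), t=1.5400
    cross y-line → (3,5), t=1.8244
    cross y-line → (3,6), t=2.9791
    cross x-line → (4,6), t=3.5400
    cross y-line → (4,7), t=4.1338
    cross y-line → (4,8), t=5.2885 (wall)
  → r_1 = 5.2885
beam 2: φ=0°, α=150°
  d=(-0.8660,0.5000)  start (2,3)  tX=0.2656 tY=1.1600  stride 1/|dx|=1.1547 1/|dy|=2.0000
    cross x-line → (1,3), t=0.2656
    cross y-line → (1,4), t=1.1600
    cross x-line → (0,4), t=1.4203 (wall)
  → r_2 = 1.4203
beam 3: φ=90°, α=240°
  d=(-0.5000,-0.8660)  start (2,3)  tX=0.4600 tY=0.4850  stride 1/|dx|=2.0000 1/|dy|=1.1547
    cross x-line → (1,3), t=0.4600
    cross y-line → (1,2), t=0.4850
    cross y-line → (1,1), t=1.6397
    cross x-line → (0,1), t=2.4600 (wall)
  → r_3 = 2.4600

ranges = [5.2885, 1.4203, 2.4600]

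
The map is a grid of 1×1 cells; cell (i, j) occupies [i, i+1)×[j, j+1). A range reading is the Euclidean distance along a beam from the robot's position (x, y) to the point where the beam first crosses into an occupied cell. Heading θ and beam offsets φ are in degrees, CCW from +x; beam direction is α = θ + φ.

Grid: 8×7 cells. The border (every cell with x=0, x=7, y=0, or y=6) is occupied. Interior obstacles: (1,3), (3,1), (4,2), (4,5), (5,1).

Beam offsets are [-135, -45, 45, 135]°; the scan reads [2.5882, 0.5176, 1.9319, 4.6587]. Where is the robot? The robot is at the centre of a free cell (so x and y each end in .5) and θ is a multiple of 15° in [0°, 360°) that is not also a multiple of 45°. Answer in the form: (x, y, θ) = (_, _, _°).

(x, y, θ) = (2.5, 3.5, 240°)

Candidates: 25 free-cell centres × 16 headings = 400 poses. Raycast each; keep the one whose scan matches to 4 dp.
  (5.5, 2.5, 120°): beam 1 = 1.5529 ≠ 2.5882 ✗
  (1.5, 1.5, 75°): beam 1 = 0.5774 ≠ 2.5882 ✗
  (6.5, 3.5, 240°): beam 2 = 1.9319 ≠ 0.5176 ✗
  (1.5, 4.5, 105°): beam 1 = 3.0000 ≠ 2.5882 ✗
  …
  (2.5, 3.5, 240°): r_1=2.5882, r_2=0.5176, r_3=1.9319, r_4=4.6587 — all match ✓
Unique over the lattice → pose = (2.5, 3.5, 240°).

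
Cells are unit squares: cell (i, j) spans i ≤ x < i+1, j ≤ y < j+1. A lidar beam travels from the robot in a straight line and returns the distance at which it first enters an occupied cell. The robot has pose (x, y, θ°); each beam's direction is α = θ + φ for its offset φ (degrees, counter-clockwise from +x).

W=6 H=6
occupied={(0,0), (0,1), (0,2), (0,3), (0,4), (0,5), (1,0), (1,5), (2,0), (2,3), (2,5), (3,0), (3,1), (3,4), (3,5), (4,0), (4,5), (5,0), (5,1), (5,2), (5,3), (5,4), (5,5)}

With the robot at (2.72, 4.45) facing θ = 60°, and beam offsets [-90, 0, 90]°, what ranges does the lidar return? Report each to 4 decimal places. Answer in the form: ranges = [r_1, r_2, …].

ranges = [0.3233, 0.5600, 1.1000]

beam 1: φ=-90°, α=330°
  cosα=0.8660 sinα=-0.5000 | (2,4) | tMaxX 0.3233 tMaxY 0.9000 | tΔX 1.1547 tΔY 2.0000
    t=0.3233 [x] (3,4) — stop
  → r_1 = 0.3233
beam 2: φ=0°, α=60°
  cosα=0.5000 sinα=0.8660 | (2,4) | tMaxX 0.5600 tMaxY 0.6351 | tΔX 2.0000 tΔY 1.1547
    t=0.5600 [x] (3,4) — stop
  → r_2 = 0.5600
beam 3: φ=90°, α=150°
  cosα=-0.8660 sinα=0.5000 | (2,4) | tMaxX 0.8314 tMaxY 1.1000 | tΔX 1.1547 tΔY 2.0000
    t=0.8314 [x] (1,4)
    t=1.1000 [y] (1,5) — stop
  → r_3 = 1.1000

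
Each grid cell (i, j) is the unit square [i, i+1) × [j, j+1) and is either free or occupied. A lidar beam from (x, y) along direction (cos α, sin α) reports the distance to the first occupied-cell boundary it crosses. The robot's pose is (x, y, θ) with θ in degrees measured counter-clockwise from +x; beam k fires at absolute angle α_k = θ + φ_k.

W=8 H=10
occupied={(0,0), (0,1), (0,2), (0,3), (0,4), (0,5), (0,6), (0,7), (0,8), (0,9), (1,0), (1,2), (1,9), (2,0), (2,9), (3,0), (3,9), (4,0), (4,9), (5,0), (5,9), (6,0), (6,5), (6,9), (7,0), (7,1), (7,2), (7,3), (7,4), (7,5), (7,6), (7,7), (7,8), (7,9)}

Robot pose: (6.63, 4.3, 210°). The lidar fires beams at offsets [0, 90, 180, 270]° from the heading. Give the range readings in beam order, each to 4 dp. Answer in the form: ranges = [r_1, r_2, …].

ranges = [6.5010, 0.7400, 0.4272, 0.8083]

beam 1: φ=0°, α=210°
  direction (-0.8660, -0.5000); cell (6,4); t to first gridline: x 0.7275, y 0.6000 (then +1.1547 / +2.0000)
    (6,3) via y @ 0.6000
    (5,3) via x @ 0.7275
    (4,3) via x @ 1.8822
    (4,2) via y @ 2.6000
    (3,2) via x @ 3.0369
    (2,2) via x @ 4.1916
    (2,1) via y @ 4.6000
    (1,1) via x @ 5.3463
    (0,1) via x @ 6.5010  # hit
  → r_1 = 6.5010
beam 2: φ=90°, α=300°
  direction (0.5000, -0.8660); cell (6,4); t to first gridline: x 0.7400, y 0.3464 (then +2.0000 / +1.1547)
    (6,3) via y @ 0.3464
    (7,3) via x @ 0.7400  # hit
  → r_2 = 0.7400
beam 3: φ=180°, α=30°
  direction (0.8660, 0.5000); cell (6,4); t to first gridline: x 0.4272, y 1.4000 (then +1.1547 / +2.0000)
    (7,4) via x @ 0.4272  # hit
  → r_3 = 0.4272
beam 4: φ=270°, α=120°
  direction (-0.5000, 0.8660); cell (6,4); t to first gridline: x 1.2600, y 0.8083 (then +2.0000 / +1.1547)
    (6,5) via y @ 0.8083  # hit
  → r_4 = 0.8083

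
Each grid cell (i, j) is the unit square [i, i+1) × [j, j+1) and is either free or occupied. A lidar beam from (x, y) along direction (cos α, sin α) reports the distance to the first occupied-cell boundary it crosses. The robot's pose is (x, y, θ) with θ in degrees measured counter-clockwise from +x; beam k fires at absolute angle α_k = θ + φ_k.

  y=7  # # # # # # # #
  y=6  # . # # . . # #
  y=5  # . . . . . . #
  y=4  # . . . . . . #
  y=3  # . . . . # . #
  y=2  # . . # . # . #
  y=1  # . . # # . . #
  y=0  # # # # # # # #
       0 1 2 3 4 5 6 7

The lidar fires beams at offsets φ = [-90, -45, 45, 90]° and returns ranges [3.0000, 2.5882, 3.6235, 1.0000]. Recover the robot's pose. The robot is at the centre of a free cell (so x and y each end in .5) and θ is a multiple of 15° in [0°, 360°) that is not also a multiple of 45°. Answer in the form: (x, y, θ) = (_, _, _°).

Enumerate (i+0.5, j+0.5, θ) over the 28 free cells and 16 admissible headings. For each, cast all 4 beams and compare to the given ranges.
  (6.5, 3.5, 30°): beam 1 = 1.0000 ≠ 3.0000 ✗
  (3.5, 3.5, 120°): beam 1 = 4.0415 ≠ 3.0000 ✗
  (4.5, 5.5, 330°): beam 1 = 2.8868 ≠ 3.0000 ✗
  (3.5, 3.5, 345°): beam 1 = 0.5176 ≠ 3.0000 ✗
  (3.5, 4.5, 255°): beam 1 = 2.5882 ≠ 3.0000 ✗
  …
  (4.5, 3.5, 150°): r_1=3.0000, r_2=2.5882, r_3=3.6235, r_4=1.0000 — all match ✓
No second candidate reproduces the full scan.

(x, y, θ) = (4.5, 3.5, 150°)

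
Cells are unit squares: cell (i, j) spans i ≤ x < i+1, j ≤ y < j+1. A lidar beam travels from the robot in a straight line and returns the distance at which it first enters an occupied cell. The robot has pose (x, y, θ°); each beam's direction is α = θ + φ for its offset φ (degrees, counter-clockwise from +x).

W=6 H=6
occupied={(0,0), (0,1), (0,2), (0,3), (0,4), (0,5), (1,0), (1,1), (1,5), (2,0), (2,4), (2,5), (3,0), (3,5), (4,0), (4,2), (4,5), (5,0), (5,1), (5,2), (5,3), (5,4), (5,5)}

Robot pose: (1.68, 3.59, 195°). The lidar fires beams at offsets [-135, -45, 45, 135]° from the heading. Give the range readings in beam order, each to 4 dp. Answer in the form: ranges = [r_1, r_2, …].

ranges = [0.6400, 0.7852, 1.3600, 2.6789]

beam 1: φ=-135°, α=60°
  direction (0.5000, 0.8660); cell (1,3); t to first gridline: x 0.6400, y 0.4734 (then +2.0000 / +1.1547)
    (1,4) via y @ 0.4734
    (2,4) via x @ 0.6400  # hit
  → r_1 = 0.6400
beam 2: φ=-45°, α=150°
  direction (-0.8660, 0.5000); cell (1,3); t to first gridline: x 0.7852, y 0.8200 (then +1.1547 / +2.0000)
    (0,3) via x @ 0.7852  # hit
  → r_2 = 0.7852
beam 3: φ=45°, α=240°
  direction (-0.5000, -0.8660); cell (1,3); t to first gridline: x 1.3600, y 0.6813 (then +2.0000 / +1.1547)
    (1,2) via y @ 0.6813
    (0,2) via x @ 1.3600  # hit
  → r_3 = 1.3600
beam 4: φ=135°, α=330°
  direction (0.8660, -0.5000); cell (1,3); t to first gridline: x 0.3695, y 1.1800 (then +1.1547 / +2.0000)
    (2,3) via x @ 0.3695
    (2,2) via y @ 1.1800
    (3,2) via x @ 1.5242
    (4,2) via x @ 2.6789  # hit
  → r_4 = 2.6789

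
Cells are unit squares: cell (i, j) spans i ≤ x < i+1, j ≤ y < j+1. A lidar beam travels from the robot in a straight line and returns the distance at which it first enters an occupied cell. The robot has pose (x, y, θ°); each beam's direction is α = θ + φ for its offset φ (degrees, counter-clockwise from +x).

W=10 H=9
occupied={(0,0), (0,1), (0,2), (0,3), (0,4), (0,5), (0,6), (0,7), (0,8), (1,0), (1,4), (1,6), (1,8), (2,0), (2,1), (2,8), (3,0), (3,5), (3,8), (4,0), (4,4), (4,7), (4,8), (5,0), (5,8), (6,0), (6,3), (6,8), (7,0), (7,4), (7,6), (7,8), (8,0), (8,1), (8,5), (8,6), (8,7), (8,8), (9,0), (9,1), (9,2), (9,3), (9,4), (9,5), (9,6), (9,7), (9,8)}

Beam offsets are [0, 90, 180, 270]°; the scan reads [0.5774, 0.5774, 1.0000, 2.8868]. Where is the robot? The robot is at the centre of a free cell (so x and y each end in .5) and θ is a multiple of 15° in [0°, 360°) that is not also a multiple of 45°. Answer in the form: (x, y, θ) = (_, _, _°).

(x, y, θ) = (3.5, 1.5, 150°)

Enumerate (i+0.5, j+0.5, θ) over the 43 free cells and 16 admissible headings. For each, cast all 4 beams and compare to the given ranges.
  (6.5, 2.5, 165°): beam 1 = 5.6940 ≠ 0.5774 ✗
  (5.5, 1.5, 15°): beam 1 = 3.6235 ≠ 0.5774 ✗
  (5.5, 7.5, 210°): beam 2 = 3.0000 ≠ 0.5774 ✗
  (3.5, 7.5, 210°): beam 1 = 1.7321 ≠ 0.5774 ✗
  …
  (3.5, 1.5, 150°): r_1=0.5774, r_2=0.5774, r_3=1.0000, r_4=2.8868 — all match ✓
No second candidate reproduces the full scan.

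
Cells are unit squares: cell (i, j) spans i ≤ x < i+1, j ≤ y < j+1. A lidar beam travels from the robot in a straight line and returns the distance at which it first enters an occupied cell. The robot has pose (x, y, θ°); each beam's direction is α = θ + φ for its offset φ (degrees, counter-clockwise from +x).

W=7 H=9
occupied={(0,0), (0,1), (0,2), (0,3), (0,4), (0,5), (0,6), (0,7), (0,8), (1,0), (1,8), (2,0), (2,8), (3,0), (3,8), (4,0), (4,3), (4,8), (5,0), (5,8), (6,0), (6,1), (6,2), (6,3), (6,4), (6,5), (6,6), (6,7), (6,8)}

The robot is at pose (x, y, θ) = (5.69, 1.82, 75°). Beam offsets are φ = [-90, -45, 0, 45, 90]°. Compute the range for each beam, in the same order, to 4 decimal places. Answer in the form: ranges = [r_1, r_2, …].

beam 1: φ=-90°, α=345°
  dir = (cos 345°, sin 345°) = (0.9659, -0.2588); from cell (5,1)
  next x-line at t=0.3209, next y-line at t=3.1682; Δt_x=1.0353, Δt_y=3.8637
    x: enter (6,1) at t=0.3209 ← occupied
  → r_1 = 0.3209
beam 2: φ=-45°, α=30°
  dir = (cos 30°, sin 30°) = (0.8660, 0.5000); from cell (5,1)
  next x-line at t=0.3580, next y-line at t=0.3600; Δt_x=1.1547, Δt_y=2.0000
    x: enter (6,1) at t=0.3580 ← occupied
  → r_2 = 0.3580
beam 3: φ=0°, α=75°
  dir = (cos 75°, sin 75°) = (0.2588, 0.9659); from cell (5,1)
  next x-line at t=1.1977, next y-line at t=0.1863; Δt_x=3.8637, Δt_y=1.0353
    y: enter (5,2) at t=0.1863
    x: enter (6,2) at t=1.1977 ← occupied
  → r_3 = 1.1977
beam 4: φ=45°, α=120°
  dir = (cos 120°, sin 120°) = (-0.5000, 0.8660); from cell (5,1)
  next x-line at t=1.3800, next y-line at t=0.2078; Δt_x=2.0000, Δt_y=1.1547
    y: enter (5,2) at t=0.2078
    y: enter (5,3) at t=1.3625
    x: enter (4,3) at t=1.3800 ← occupied
  → r_4 = 1.3800
beam 5: φ=90°, α=165°
  dir = (cos 165°, sin 165°) = (-0.9659, 0.2588); from cell (5,1)
  next x-line at t=0.7143, next y-line at t=0.6955; Δt_x=1.0353, Δt_y=3.8637
    y: enter (5,2) at t=0.6955
    x: enter (4,2) at t=0.7143
    x: enter (3,2) at t=1.7496
    x: enter (2,2) at t=2.7849
    x: enter (1,2) at t=3.8202
    y: enter (1,3) at t=4.5592
    x: enter (0,3) at t=4.8554 ← occupied
  → r_5 = 4.8554

ranges = [0.3209, 0.3580, 1.1977, 1.3800, 4.8554]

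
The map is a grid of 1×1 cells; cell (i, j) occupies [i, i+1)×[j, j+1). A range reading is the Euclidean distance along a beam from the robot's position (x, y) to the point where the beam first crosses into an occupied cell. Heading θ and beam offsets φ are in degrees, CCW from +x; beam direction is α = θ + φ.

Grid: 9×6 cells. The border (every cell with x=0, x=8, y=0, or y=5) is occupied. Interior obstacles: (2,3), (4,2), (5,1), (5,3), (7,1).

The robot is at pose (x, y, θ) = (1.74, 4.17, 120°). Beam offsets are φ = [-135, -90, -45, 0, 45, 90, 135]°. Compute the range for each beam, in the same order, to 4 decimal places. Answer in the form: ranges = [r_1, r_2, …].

ranges = [0.6568, 1.6600, 0.8593, 0.9584, 0.7661, 0.8545, 2.8591]

beam 1: φ=-135°, α=345°
  direction (0.9659, -0.2588); cell (1,4); t to first gridline: x 0.2692, y 0.6568 (then +1.0353 / +3.8637)
    (2,4) via x @ 0.2692
    (2,3) via y @ 0.6568  # hit
  → r_1 = 0.6568
beam 2: φ=-90°, α=30°
  direction (0.8660, 0.5000); cell (1,4); t to first gridline: x 0.3002, y 1.6600 (then +1.1547 / +2.0000)
    (2,4) via x @ 0.3002
    (3,4) via x @ 1.4549
    (3,5) via y @ 1.6600  # hit
  → r_2 = 1.6600
beam 3: φ=-45°, α=75°
  direction (0.2588, 0.9659); cell (1,4); t to first gridline: x 1.0046, y 0.8593 (then +3.8637 / +1.0353)
    (1,5) via y @ 0.8593  # hit
  → r_3 = 0.8593
beam 4: φ=0°, α=120°
  direction (-0.5000, 0.8660); cell (1,4); t to first gridline: x 1.4800, y 0.9584 (then +2.0000 / +1.1547)
    (1,5) via y @ 0.9584  # hit
  → r_4 = 0.9584
beam 5: φ=45°, α=165°
  direction (-0.9659, 0.2588); cell (1,4); t to first gridline: x 0.7661, y 3.2069 (then +1.0353 / +3.8637)
    (0,4) via x @ 0.7661  # hit
  → r_5 = 0.7661
beam 6: φ=90°, α=210°
  direction (-0.8660, -0.5000); cell (1,4); t to first gridline: x 0.8545, y 0.3400 (then +1.1547 / +2.0000)
    (1,3) via y @ 0.3400
    (0,3) via x @ 0.8545  # hit
  → r_6 = 0.8545
beam 7: φ=135°, α=255°
  direction (-0.2588, -0.9659); cell (1,4); t to first gridline: x 2.8591, y 0.1760 (then +3.8637 / +1.0353)
    (1,3) via y @ 0.1760
    (1,2) via y @ 1.2113
    (1,1) via y @ 2.2465
    (0,1) via x @ 2.8591  # hit
  → r_7 = 2.8591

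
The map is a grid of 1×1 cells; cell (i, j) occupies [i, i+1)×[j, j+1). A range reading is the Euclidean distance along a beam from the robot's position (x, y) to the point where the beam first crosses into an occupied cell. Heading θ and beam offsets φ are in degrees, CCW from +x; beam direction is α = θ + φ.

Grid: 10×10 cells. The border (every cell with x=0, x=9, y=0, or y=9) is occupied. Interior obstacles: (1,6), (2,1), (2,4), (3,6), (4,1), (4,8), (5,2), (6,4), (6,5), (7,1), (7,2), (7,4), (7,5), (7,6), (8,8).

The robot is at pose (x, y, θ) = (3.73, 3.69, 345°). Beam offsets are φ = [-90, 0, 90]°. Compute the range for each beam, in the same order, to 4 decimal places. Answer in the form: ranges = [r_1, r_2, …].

ranges = [2.7849, 3.3854, 4.4620]

beam 1: φ=-90°, α=255°
  dir = (cos 255°, sin 255°) = (-0.2588, -0.9659); from cell (3,3)
  next x-line at t=2.8205, next y-line at t=0.7143; Δt_x=3.8637, Δt_y=1.0353
    y: enter (3,2) at t=0.7143
    y: enter (3,1) at t=1.7496
    y: enter (3,0) at t=2.7849 ← occupied
  → r_1 = 2.7849
beam 2: φ=0°, α=345°
  dir = (cos 345°, sin 345°) = (0.9659, -0.2588); from cell (3,3)
  next x-line at t=0.2795, next y-line at t=2.6660; Δt_x=1.0353, Δt_y=3.8637
    x: enter (4,3) at t=0.2795
    x: enter (5,3) at t=1.3148
    x: enter (6,3) at t=2.3501
    y: enter (6,2) at t=2.6660
    x: enter (7,2) at t=3.3854 ← occupied
  → r_2 = 3.3854
beam 3: φ=90°, α=75°
  dir = (cos 75°, sin 75°) = (0.2588, 0.9659); from cell (3,3)
  next x-line at t=1.0432, next y-line at t=0.3209; Δt_x=3.8637, Δt_y=1.0353
    y: enter (3,4) at t=0.3209
    x: enter (4,4) at t=1.0432
    y: enter (4,5) at t=1.3562
    y: enter (4,6) at t=2.3915
    y: enter (4,7) at t=3.4268
    y: enter (4,8) at t=4.4620 ← occupied
  → r_3 = 4.4620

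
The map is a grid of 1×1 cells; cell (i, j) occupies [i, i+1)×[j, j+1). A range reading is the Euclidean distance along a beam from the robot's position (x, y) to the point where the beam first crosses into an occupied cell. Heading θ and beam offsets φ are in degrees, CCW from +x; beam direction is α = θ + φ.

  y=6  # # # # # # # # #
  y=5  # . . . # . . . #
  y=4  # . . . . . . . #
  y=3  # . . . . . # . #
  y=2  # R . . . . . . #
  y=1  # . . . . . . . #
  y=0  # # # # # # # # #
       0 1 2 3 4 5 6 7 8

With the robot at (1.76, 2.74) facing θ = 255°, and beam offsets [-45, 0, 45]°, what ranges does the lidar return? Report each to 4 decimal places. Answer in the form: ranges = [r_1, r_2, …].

ranges = [0.8776, 1.8014, 2.0092]

beam 1: φ=-45°, α=210°
  dir = (cos 210°, sin 210°) = (-0.8660, -0.5000); from cell (1,2)
  next x-line at t=0.8776, next y-line at t=1.4800; Δt_x=1.1547, Δt_y=2.0000
    x: enter (0,2) at t=0.8776 ← occupied
  → r_1 = 0.8776
beam 2: φ=0°, α=255°
  dir = (cos 255°, sin 255°) = (-0.2588, -0.9659); from cell (1,2)
  next x-line at t=2.9364, next y-line at t=0.7661; Δt_x=3.8637, Δt_y=1.0353
    y: enter (1,1) at t=0.7661
    y: enter (1,0) at t=1.8014 ← occupied
  → r_2 = 1.8014
beam 3: φ=45°, α=300°
  dir = (cos 300°, sin 300°) = (0.5000, -0.8660); from cell (1,2)
  next x-line at t=0.4800, next y-line at t=0.8545; Δt_x=2.0000, Δt_y=1.1547
    x: enter (2,2) at t=0.4800
    y: enter (2,1) at t=0.8545
    y: enter (2,0) at t=2.0092 ← occupied
  → r_3 = 2.0092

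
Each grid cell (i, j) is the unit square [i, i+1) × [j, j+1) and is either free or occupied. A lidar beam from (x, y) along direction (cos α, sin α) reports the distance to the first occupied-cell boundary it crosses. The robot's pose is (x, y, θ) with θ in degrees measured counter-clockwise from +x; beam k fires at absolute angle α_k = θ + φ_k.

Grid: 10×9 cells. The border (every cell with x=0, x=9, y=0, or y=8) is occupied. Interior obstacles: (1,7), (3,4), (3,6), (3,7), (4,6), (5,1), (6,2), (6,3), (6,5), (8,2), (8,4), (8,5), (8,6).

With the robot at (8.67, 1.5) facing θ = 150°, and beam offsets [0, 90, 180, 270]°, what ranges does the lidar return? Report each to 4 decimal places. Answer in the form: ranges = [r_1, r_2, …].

beam 1: φ=0°, α=150°
  d=(-0.8660,0.5000)  start (8,1)  tX=0.7736 tY=1.0000  stride 1/|dx|=1.1547 1/|dy|=2.0000
    cross x-line → (7,1), t=0.7736
    cross y-line → (7,2), t=1.0000
    cross x-line → (6,2), t=1.9283 (wall)
  → r_1 = 1.9283
beam 2: φ=90°, α=240°
  d=(-0.5000,-0.8660)  start (8,1)  tX=1.3400 tY=0.5774  stride 1/|dx|=2.0000 1/|dy|=1.1547
    cross y-line → (8,0), t=0.5774 (wall)
  → r_2 = 0.5774
beam 3: φ=180°, α=330°
  d=(0.8660,-0.5000)  start (8,1)  tX=0.3811 tY=1.0000  stride 1/|dx|=1.1547 1/|dy|=2.0000
    cross x-line → (9,1), t=0.3811 (wall)
  → r_3 = 0.3811
beam 4: φ=270°, α=60°
  d=(0.5000,0.8660)  start (8,1)  tX=0.6600 tY=0.5774  stride 1/|dx|=2.0000 1/|dy|=1.1547
    cross y-line → (8,2), t=0.5774 (wall)
  → r_4 = 0.5774

ranges = [1.9283, 0.5774, 0.3811, 0.5774]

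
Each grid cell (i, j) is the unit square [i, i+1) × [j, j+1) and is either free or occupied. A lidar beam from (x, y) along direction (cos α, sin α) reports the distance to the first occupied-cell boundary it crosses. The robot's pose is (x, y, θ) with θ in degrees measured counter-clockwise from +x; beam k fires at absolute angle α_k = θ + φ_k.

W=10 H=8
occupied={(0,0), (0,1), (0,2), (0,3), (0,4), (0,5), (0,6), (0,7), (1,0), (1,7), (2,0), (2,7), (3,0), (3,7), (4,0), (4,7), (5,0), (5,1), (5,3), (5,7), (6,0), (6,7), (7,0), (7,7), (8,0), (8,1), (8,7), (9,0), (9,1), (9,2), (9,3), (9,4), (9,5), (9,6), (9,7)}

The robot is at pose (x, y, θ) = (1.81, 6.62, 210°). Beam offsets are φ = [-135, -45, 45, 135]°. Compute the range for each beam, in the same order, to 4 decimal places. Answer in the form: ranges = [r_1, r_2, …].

ranges = [0.3934, 0.8386, 3.1296, 7.4436]

beam 1: φ=-135°, α=75°
  cosα=0.2588 sinα=0.9659 | (1,6) | tMaxX 0.7341 tMaxY 0.3934 | tΔX 3.8637 tΔY 1.0353
    t=0.3934 [y] (1,7) — stop
  → r_1 = 0.3934
beam 2: φ=-45°, α=165°
  cosα=-0.9659 sinα=0.2588 | (1,6) | tMaxX 0.8386 tMaxY 1.4682 | tΔX 1.0353 tΔY 3.8637
    t=0.8386 [x] (0,6) — stop
  → r_2 = 0.8386
beam 3: φ=45°, α=255°
  cosα=-0.2588 sinα=-0.9659 | (1,6) | tMaxX 3.1296 tMaxY 0.6419 | tΔX 3.8637 tΔY 1.0353
    t=0.6419 [y] (1,5)
    t=1.6771 [y] (1,4)
    t=2.7124 [y] (1,3)
    t=3.1296 [x] (0,3) — stop
  → r_3 = 3.1296
beam 4: φ=135°, α=345°
  cosα=0.9659 sinα=-0.2588 | (1,6) | tMaxX 0.1967 tMaxY 2.3955 | tΔX 1.0353 tΔY 3.8637
    t=0.1967 [x] (2,6)
    t=1.2320 [x] (3,6)
    t=2.2673 [x] (4,6)
    t=2.3955 [y] (4,5)
    t=3.3025 [x] (5,5)
    t=4.3378 [x] (6,5)
    t=5.3731 [x] (7,5)
    t=6.2592 [y] (7,4)
    t=6.4084 [x] (8,4)
    t=7.4436 [x] (9,4) — stop
  → r_4 = 7.4436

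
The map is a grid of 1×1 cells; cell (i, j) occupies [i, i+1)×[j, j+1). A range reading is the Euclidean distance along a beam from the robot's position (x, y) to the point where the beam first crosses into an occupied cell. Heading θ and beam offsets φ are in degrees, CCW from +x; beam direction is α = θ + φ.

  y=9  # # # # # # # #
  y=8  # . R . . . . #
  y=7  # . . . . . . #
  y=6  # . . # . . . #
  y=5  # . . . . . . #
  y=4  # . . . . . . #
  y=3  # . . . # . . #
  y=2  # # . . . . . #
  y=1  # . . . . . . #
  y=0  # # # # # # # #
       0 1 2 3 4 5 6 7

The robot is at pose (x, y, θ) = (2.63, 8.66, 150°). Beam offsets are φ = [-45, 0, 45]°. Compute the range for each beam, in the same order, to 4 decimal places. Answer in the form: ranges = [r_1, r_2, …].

ranges = [0.3520, 0.6800, 1.6875]

beam 1: φ=-45°, α=105°
  cosα=-0.2588 sinα=0.9659 | (2,8) | tMaxX 2.4341 tMaxY 0.3520 | tΔX 3.8637 tΔY 1.0353
    t=0.3520 [y] (2,9) — stop
  → r_1 = 0.3520
beam 2: φ=0°, α=150°
  cosα=-0.8660 sinα=0.5000 | (2,8) | tMaxX 0.7275 tMaxY 0.6800 | tΔX 1.1547 tΔY 2.0000
    t=0.6800 [y] (2,9) — stop
  → r_2 = 0.6800
beam 3: φ=45°, α=195°
  cosα=-0.9659 sinα=-0.2588 | (2,8) | tMaxX 0.6522 tMaxY 2.5500 | tΔX 1.0353 tΔY 3.8637
    t=0.6522 [x] (1,8)
    t=1.6875 [x] (0,8) — stop
  → r_3 = 1.6875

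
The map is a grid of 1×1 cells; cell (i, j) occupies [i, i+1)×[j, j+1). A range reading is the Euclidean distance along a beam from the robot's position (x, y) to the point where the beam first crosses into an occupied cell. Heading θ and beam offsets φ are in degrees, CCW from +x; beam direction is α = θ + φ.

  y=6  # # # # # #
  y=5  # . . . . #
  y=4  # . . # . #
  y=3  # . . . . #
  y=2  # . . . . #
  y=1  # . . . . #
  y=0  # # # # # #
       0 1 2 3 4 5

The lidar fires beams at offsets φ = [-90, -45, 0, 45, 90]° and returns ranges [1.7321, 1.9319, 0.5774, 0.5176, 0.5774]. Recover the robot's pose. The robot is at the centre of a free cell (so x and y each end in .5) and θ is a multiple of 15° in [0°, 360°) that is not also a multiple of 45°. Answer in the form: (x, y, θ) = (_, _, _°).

Enumerate (i+0.5, j+0.5, θ) over the 19 free cells and 16 admissible headings. For each, cast all 5 beams and compare to the given ranges.
  (2.5, 1.5, 150°): beam 1 = 2.8868 ≠ 1.7321 ✗
  (3.5, 1.5, 285°): beam 1 = 1.9319 ≠ 1.7321 ✗
  (4.5, 5.5, 255°): beam 1 = 1.9319 ≠ 1.7321 ✗
  (2.5, 3.5, 195°): beam 1 = 2.5882 ≠ 1.7321 ✗
  …
  (1.5, 5.5, 60°): r_1=1.7321, r_2=1.9319, r_3=0.5774, r_4=0.5176, r_5=0.5774 — all match ✓
Unique over the lattice → pose = (1.5, 5.5, 60°).

(x, y, θ) = (1.5, 5.5, 60°)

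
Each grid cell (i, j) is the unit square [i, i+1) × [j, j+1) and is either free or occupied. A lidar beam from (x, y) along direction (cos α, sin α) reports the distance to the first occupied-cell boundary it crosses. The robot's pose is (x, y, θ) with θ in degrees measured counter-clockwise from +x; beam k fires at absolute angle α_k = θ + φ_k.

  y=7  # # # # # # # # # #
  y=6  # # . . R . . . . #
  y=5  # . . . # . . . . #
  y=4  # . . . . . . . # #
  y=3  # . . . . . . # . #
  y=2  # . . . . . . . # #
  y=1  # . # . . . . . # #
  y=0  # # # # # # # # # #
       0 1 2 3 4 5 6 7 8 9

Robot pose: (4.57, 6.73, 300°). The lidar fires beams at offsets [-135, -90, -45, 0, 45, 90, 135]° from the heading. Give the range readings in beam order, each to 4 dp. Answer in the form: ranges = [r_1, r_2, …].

beam 1: φ=-135°, α=165°
  cosα=-0.9659 sinα=0.2588 | (4,6) | tMaxX 0.5901 tMaxY 1.0432 | tΔX 1.0353 tΔY 3.8637
    t=0.5901 [x] (3,6)
    t=1.0432 [y] (3,7) — stop
  → r_1 = 1.0432
beam 2: φ=-90°, α=210°
  cosα=-0.8660 sinα=-0.5000 | (4,6) | tMaxX 0.6582 tMaxY 1.4600 | tΔX 1.1547 tΔY 2.0000
    t=0.6582 [x] (3,6)
    t=1.4600 [y] (3,5)
    t=1.8129 [x] (2,5)
    t=2.9676 [x] (1,5)
    t=3.4600 [y] (1,4)
    t=4.1223 [x] (0,4) — stop
  → r_2 = 4.1223
beam 3: φ=-45°, α=255°
  cosα=-0.2588 sinα=-0.9659 | (4,6) | tMaxX 2.2023 tMaxY 0.7558 | tΔX 3.8637 tΔY 1.0353
    t=0.7558 [y] (4,5) — stop
  → r_3 = 0.7558
beam 4: φ=0°, α=300°
  cosα=0.5000 sinα=-0.8660 | (4,6) | tMaxX 0.8600 tMaxY 0.8429 | tΔX 2.0000 tΔY 1.1547
    t=0.8429 [y] (4,5) — stop
  → r_4 = 0.8429
beam 5: φ=45°, α=345°
  cosα=0.9659 sinα=-0.2588 | (4,6) | tMaxX 0.4452 tMaxY 2.8205 | tΔX 1.0353 tΔY 3.8637
    t=0.4452 [x] (5,6)
    t=1.4804 [x] (6,6)
    t=2.5157 [x] (7,6)
    t=2.8205 [y] (7,5)
    t=3.5510 [x] (8,5)
    t=4.5863 [x] (9,5) — stop
  → r_5 = 4.5863
beam 6: φ=90°, α=30°
  cosα=0.8660 sinα=0.5000 | (4,6) | tMaxX 0.4965 tMaxY 0.5400 | tΔX 1.1547 tΔY 2.0000
    t=0.4965 [x] (5,6)
    t=0.5400 [y] (5,7) — stop
  → r_6 = 0.5400
beam 7: φ=135°, α=75°
  cosα=0.2588 sinα=0.9659 | (4,6) | tMaxX 1.6614 tMaxY 0.2795 | tΔX 3.8637 tΔY 1.0353
    t=0.2795 [y] (4,7) — stop
  → r_7 = 0.2795

ranges = [1.0432, 4.1223, 0.7558, 0.8429, 4.5863, 0.5400, 0.2795]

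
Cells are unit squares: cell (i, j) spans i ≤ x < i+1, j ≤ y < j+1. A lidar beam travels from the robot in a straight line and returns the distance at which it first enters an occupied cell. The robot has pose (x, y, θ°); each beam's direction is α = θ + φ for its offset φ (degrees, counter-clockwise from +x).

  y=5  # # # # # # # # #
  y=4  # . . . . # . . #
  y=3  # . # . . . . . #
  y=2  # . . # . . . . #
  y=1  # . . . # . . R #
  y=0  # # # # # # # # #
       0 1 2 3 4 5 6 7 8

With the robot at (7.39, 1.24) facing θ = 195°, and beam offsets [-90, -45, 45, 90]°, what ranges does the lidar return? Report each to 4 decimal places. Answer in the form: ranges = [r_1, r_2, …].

beam 1: φ=-90°, α=105°
  direction (-0.2588, 0.9659); cell (7,1); t to first gridline: x 1.5068, y 0.7868 (then +3.8637 / +1.0353)
    (7,2) via y @ 0.7868
    (6,2) via x @ 1.5068
    (6,3) via y @ 1.8221
    (6,4) via y @ 2.8574
    (6,5) via y @ 3.8926  # hit
  → r_1 = 3.8926
beam 2: φ=-45°, α=150°
  direction (-0.8660, 0.5000); cell (7,1); t to first gridline: x 0.4503, y 1.5200 (then +1.1547 / +2.0000)
    (6,1) via x @ 0.4503
    (6,2) via y @ 1.5200
    (5,2) via x @ 1.6050
    (4,2) via x @ 2.7597
    (4,3) via y @ 3.5200
    (3,3) via x @ 3.9144
    (2,3) via x @ 5.0691  # hit
  → r_2 = 5.0691
beam 3: φ=45°, α=240°
  direction (-0.5000, -0.8660); cell (7,1); t to first gridline: x 0.7800, y 0.2771 (then +2.0000 / +1.1547)
    (7,0) via y @ 0.2771  # hit
  → r_3 = 0.2771
beam 4: φ=90°, α=285°
  direction (0.2588, -0.9659); cell (7,1); t to first gridline: x 2.3569, y 0.2485 (then +3.8637 / +1.0353)
    (7,0) via y @ 0.2485  # hit
  → r_4 = 0.2485

ranges = [3.8926, 5.0691, 0.2771, 0.2485]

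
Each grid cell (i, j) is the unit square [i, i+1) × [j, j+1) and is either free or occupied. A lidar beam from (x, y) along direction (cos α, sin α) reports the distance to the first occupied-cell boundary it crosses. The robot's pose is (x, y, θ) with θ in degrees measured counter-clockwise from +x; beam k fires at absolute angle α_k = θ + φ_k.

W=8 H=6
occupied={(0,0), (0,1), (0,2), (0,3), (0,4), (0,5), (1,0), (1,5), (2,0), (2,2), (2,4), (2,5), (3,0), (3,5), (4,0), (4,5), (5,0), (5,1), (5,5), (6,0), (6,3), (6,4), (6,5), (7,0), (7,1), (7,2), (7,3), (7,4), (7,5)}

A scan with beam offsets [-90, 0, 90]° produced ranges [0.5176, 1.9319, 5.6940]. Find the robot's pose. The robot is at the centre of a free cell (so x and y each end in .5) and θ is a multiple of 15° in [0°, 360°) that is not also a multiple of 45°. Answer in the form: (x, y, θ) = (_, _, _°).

Candidates: 19 free-cell centres × 16 headings = 304 poses. Raycast each; keep the one whose scan matches to 4 dp.
  (5.5, 3.5, 285°): beam 1 = 2.5882 ≠ 0.5176 ✗
  (5.5, 4.5, 285°): beam 1 = 4.6587 ≠ 0.5176 ✗
  (2.5, 1.5, 195°): beam 2 = 1.5529 ≠ 1.9319 ✗
  (3.5, 2.5, 300°): beam 1 = 0.5774 ≠ 0.5176 ✗
  …
  (1.5, 3.5, 255°): r_1=0.5176, r_2=1.9319, r_3=5.6940 — all match ✓
No second candidate reproduces the full scan.

(x, y, θ) = (1.5, 3.5, 255°)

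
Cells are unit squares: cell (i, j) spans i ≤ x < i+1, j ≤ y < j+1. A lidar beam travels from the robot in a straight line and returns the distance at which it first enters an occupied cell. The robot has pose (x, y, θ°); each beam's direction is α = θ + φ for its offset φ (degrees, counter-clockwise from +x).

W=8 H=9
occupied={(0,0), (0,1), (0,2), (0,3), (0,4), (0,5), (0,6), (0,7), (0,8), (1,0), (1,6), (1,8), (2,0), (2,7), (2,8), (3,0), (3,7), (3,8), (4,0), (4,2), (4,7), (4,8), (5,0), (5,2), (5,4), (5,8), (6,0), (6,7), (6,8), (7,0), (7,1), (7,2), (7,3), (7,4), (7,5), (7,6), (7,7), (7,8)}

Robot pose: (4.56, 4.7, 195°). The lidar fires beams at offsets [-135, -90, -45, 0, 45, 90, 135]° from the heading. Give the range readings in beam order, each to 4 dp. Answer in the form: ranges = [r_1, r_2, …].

ranges = [2.8800, 2.3811, 2.9560, 3.6856, 4.2724, 1.7600, 0.5081]

beam 1: φ=-135°, α=60°
  dir = (cos 60°, sin 60°) = (0.5000, 0.8660); from cell (4,4)
  next x-line at t=0.8800, next y-line at t=0.3464; Δt_x=2.0000, Δt_y=1.1547
    y: enter (4,5) at t=0.3464
    x: enter (5,5) at t=0.8800
    y: enter (5,6) at t=1.5011
    y: enter (5,7) at t=2.6558
    x: enter (6,7) at t=2.8800 ← occupied
  → r_1 = 2.8800
beam 2: φ=-90°, α=105°
  dir = (cos 105°, sin 105°) = (-0.2588, 0.9659); from cell (4,4)
  next x-line at t=2.1637, next y-line at t=0.3106; Δt_x=3.8637, Δt_y=1.0353
    y: enter (4,5) at t=0.3106
    y: enter (4,6) at t=1.3459
    x: enter (3,6) at t=2.1637
    y: enter (3,7) at t=2.3811 ← occupied
  → r_2 = 2.3811
beam 3: φ=-45°, α=150°
  dir = (cos 150°, sin 150°) = (-0.8660, 0.5000); from cell (4,4)
  next x-line at t=0.6466, next y-line at t=0.6000; Δt_x=1.1547, Δt_y=2.0000
    y: enter (4,5) at t=0.6000
    x: enter (3,5) at t=0.6466
    x: enter (2,5) at t=1.8013
    y: enter (2,6) at t=2.6000
    x: enter (1,6) at t=2.9560 ← occupied
  → r_3 = 2.9560
beam 4: φ=0°, α=195°
  dir = (cos 195°, sin 195°) = (-0.9659, -0.2588); from cell (4,4)
  next x-line at t=0.5798, next y-line at t=2.7046; Δt_x=1.0353, Δt_y=3.8637
    x: enter (3,4) at t=0.5798
    x: enter (2,4) at t=1.6150
    x: enter (1,4) at t=2.6503
    y: enter (1,3) at t=2.7046
    x: enter (0,3) at t=3.6856 ← occupied
  → r_4 = 3.6856
beam 5: φ=45°, α=240°
  dir = (cos 240°, sin 240°) = (-0.5000, -0.8660); from cell (4,4)
  next x-line at t=1.1200, next y-line at t=0.8083; Δt_x=2.0000, Δt_y=1.1547
    y: enter (4,3) at t=0.8083
    x: enter (3,3) at t=1.1200
    y: enter (3,2) at t=1.9630
    y: enter (3,1) at t=3.1177
    x: enter (2,1) at t=3.1200
    y: enter (2,0) at t=4.2724 ← occupied
  → r_5 = 4.2724
beam 6: φ=90°, α=285°
  dir = (cos 285°, sin 285°) = (0.2588, -0.9659); from cell (4,4)
  next x-line at t=1.7000, next y-line at t=0.7247; Δt_x=3.8637, Δt_y=1.0353
    y: enter (4,3) at t=0.7247
    x: enter (5,3) at t=1.7000
    y: enter (5,2) at t=1.7600 ← occupied
  → r_6 = 1.7600
beam 7: φ=135°, α=330°
  dir = (cos 330°, sin 330°) = (0.8660, -0.5000); from cell (4,4)
  next x-line at t=0.5081, next y-line at t=1.4000; Δt_x=1.1547, Δt_y=2.0000
    x: enter (5,4) at t=0.5081 ← occupied
  → r_7 = 0.5081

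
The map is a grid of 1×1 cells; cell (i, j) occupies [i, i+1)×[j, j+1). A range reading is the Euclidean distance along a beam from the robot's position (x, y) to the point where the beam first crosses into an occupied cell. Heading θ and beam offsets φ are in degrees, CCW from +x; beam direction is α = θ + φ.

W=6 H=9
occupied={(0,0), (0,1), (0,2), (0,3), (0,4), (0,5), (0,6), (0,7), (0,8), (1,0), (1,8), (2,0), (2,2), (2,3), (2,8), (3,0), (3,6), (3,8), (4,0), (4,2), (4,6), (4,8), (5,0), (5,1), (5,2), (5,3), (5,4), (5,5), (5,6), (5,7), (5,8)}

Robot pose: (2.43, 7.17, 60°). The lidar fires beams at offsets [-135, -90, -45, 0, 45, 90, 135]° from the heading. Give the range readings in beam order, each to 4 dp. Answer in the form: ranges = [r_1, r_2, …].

beam 1: φ=-135°, α=285°
  dir = (cos 285°, sin 285°) = (0.2588, -0.9659); from cell (2,7)
  next x-line at t=2.2023, next y-line at t=0.1760; Δt_x=3.8637, Δt_y=1.0353
    y: enter (2,6) at t=0.1760
    y: enter (2,5) at t=1.2113
    x: enter (3,5) at t=2.2023
    y: enter (3,4) at t=2.2465
    y: enter (3,3) at t=3.2818
    y: enter (3,2) at t=4.3171
    y: enter (3,1) at t=5.3524
    x: enter (4,1) at t=6.0660
    y: enter (4,0) at t=6.3877 ← occupied
  → r_1 = 6.3877
beam 2: φ=-90°, α=330°
  dir = (cos 330°, sin 330°) = (0.8660, -0.5000); from cell (2,7)
  next x-line at t=0.6582, next y-line at t=0.3400; Δt_x=1.1547, Δt_y=2.0000
    y: enter (2,6) at t=0.3400
    x: enter (3,6) at t=0.6582 ← occupied
  → r_2 = 0.6582
beam 3: φ=-45°, α=15°
  dir = (cos 15°, sin 15°) = (0.9659, 0.2588); from cell (2,7)
  next x-line at t=0.5901, next y-line at t=3.2069; Δt_x=1.0353, Δt_y=3.8637
    x: enter (3,7) at t=0.5901
    x: enter (4,7) at t=1.6254
    x: enter (5,7) at t=2.6607 ← occupied
  → r_3 = 2.6607
beam 4: φ=0°, α=60°
  dir = (cos 60°, sin 60°) = (0.5000, 0.8660); from cell (2,7)
  next x-line at t=1.1400, next y-line at t=0.9584; Δt_x=2.0000, Δt_y=1.1547
    y: enter (2,8) at t=0.9584 ← occupied
  → r_4 = 0.9584
beam 5: φ=45°, α=105°
  dir = (cos 105°, sin 105°) = (-0.2588, 0.9659); from cell (2,7)
  next x-line at t=1.6614, next y-line at t=0.8593; Δt_x=3.8637, Δt_y=1.0353
    y: enter (2,8) at t=0.8593 ← occupied
  → r_5 = 0.8593
beam 6: φ=90°, α=150°
  dir = (cos 150°, sin 150°) = (-0.8660, 0.5000); from cell (2,7)
  next x-line at t=0.4965, next y-line at t=1.6600; Δt_x=1.1547, Δt_y=2.0000
    x: enter (1,7) at t=0.4965
    x: enter (0,7) at t=1.6512 ← occupied
  → r_6 = 1.6512
beam 7: φ=135°, α=195°
  dir = (cos 195°, sin 195°) = (-0.9659, -0.2588); from cell (2,7)
  next x-line at t=0.4452, next y-line at t=0.6568; Δt_x=1.0353, Δt_y=3.8637
    x: enter (1,7) at t=0.4452
    y: enter (1,6) at t=0.6568
    x: enter (0,6) at t=1.4804 ← occupied
  → r_7 = 1.4804

ranges = [6.3877, 0.6582, 2.6607, 0.9584, 0.8593, 1.6512, 1.4804]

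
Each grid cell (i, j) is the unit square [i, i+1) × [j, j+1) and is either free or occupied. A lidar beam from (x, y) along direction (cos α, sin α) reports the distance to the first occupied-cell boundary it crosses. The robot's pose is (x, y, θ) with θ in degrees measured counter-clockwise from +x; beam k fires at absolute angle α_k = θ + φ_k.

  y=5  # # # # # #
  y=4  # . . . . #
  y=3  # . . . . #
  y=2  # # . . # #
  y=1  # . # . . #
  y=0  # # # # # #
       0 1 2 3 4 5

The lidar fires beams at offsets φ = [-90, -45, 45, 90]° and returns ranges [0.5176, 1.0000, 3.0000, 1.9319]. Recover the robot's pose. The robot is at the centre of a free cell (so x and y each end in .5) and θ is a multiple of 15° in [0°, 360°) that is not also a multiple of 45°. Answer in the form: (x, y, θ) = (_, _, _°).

Enumerate (i+0.5, j+0.5, θ) over the 13 free cells and 16 admissible headings. For each, cast all 4 beams and compare to the given ranges.
  (1.5, 4.5, 165°): beam 2 = 0.5774 ≠ 1.0000 ✗
  (3.5, 3.5, 105°): beam 1 = 1.5529 ≠ 0.5176 ✗
  (4.5, 4.5, 285°): beam 1 = 3.6235 ≠ 0.5176 ✗
  …
  (1.5, 4.5, 285°): r_1=0.5176, r_2=1.0000, r_3=3.0000, r_4=1.9319 — all match ✓
Only this pose fits every beam.

(x, y, θ) = (1.5, 4.5, 285°)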